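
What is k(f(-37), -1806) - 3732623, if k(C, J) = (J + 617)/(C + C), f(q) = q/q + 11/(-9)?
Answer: -14919791/4 ≈ -3.7299e+6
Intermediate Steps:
f(q) = -2/9 (f(q) = 1 + 11*(-1/9) = 1 - 11/9 = -2/9)
k(C, J) = (617 + J)/(2*C) (k(C, J) = (617 + J)/((2*C)) = (617 + J)*(1/(2*C)) = (617 + J)/(2*C))
k(f(-37), -1806) - 3732623 = (617 - 1806)/(2*(-2/9)) - 3732623 = (1/2)*(-9/2)*(-1189) - 3732623 = 10701/4 - 3732623 = -14919791/4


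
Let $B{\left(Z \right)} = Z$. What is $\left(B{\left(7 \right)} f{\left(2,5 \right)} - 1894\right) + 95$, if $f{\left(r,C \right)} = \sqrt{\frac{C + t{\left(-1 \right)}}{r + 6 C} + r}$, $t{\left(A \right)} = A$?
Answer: $-1799 + \frac{7 \sqrt{34}}{4} \approx -1788.8$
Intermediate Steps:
$f{\left(r,C \right)} = \sqrt{r + \frac{-1 + C}{r + 6 C}}$ ($f{\left(r,C \right)} = \sqrt{\frac{C - 1}{r + 6 C} + r} = \sqrt{\frac{-1 + C}{r + 6 C} + r} = \sqrt{r + \frac{-1 + C}{r + 6 C}}$)
$\left(B{\left(7 \right)} f{\left(2,5 \right)} - 1894\right) + 95 = \left(7 \sqrt{\frac{-1 + 5 + 2 \left(2 + 6 \cdot 5\right)}{2 + 6 \cdot 5}} - 1894\right) + 95 = \left(7 \sqrt{\frac{-1 + 5 + 2 \left(2 + 30\right)}{2 + 30}} - 1894\right) + 95 = \left(7 \sqrt{\frac{-1 + 5 + 2 \cdot 32}{32}} - 1894\right) + 95 = \left(7 \sqrt{\frac{-1 + 5 + 64}{32}} - 1894\right) + 95 = \left(7 \sqrt{\frac{1}{32} \cdot 68} - 1894\right) + 95 = \left(7 \sqrt{\frac{17}{8}} - 1894\right) + 95 = \left(7 \frac{\sqrt{34}}{4} - 1894\right) + 95 = \left(\frac{7 \sqrt{34}}{4} - 1894\right) + 95 = \left(-1894 + \frac{7 \sqrt{34}}{4}\right) + 95 = -1799 + \frac{7 \sqrt{34}}{4}$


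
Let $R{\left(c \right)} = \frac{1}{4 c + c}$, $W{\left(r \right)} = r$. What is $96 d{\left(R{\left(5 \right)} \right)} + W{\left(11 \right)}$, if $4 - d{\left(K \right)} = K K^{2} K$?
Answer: $\frac{154296779}{390625} \approx 395.0$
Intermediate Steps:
$R{\left(c \right)} = \frac{1}{5 c}$
$d{\left(K \right)} = 4 - K^{4}$ ($d{\left(K \right)} = 4 - K K^{2} K = 4 - K^{3} K = 4 - K^{4}$)
$96 d{\left(R{\left(5 \right)} \right)} + W{\left(11 \right)} = 96 \left(4 - \left(\frac{1}{5 \cdot 5}\right)^{4}\right) + 11 = 96 \left(4 - \left(\frac{1}{5} \cdot \frac{1}{5}\right)^{4}\right) + 11 = 96 \left(4 - \left(\frac{1}{25}\right)^{4}\right) + 11 = 96 \left(4 - \frac{1}{390625}\right) + 11 = 96 \cdot \frac{1562499}{390625} + 11 = \frac{149999904}{390625} + 11 = \frac{154296779}{390625}$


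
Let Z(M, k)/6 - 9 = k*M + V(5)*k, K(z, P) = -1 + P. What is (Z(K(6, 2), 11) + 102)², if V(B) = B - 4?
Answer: 82944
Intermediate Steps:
V(B) = -4 + B
Z(M, k) = 54 + 6*k + 6*M*k (Z(M, k) = 54 + 6*(k*M + (-4 + 5)*k) = 54 + 6*(M*k + 1*k) = 54 + 6*(M*k + k) = 54 + 6*(k + M*k) = 54 + (6*k + 6*M*k) = 54 + 6*k + 6*M*k)
(Z(K(6, 2), 11) + 102)² = ((54 + 6*11 + 6*(-1 + 2)*11) + 102)² = ((54 + 66 + 6*1*11) + 102)² = ((54 + 66 + 66) + 102)² = (186 + 102)² = 288² = 82944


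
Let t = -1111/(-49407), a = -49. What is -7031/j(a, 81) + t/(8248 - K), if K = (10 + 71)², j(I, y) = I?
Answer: 83718736474/583447263 ≈ 143.49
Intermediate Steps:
K = 6561 (K = 81² = 6561)
t = 1111/49407 (t = -1111*(-1/49407) = 1111/49407 ≈ 0.022487)
-7031/j(a, 81) + t/(8248 - K) = -7031/(-49) + 1111/(49407*(8248 - 1*6561)) = -7031*(-1/49) + 1111/(49407*(8248 - 6561)) = 7031/49 + (1111/49407)/1687 = 7031/49 + (1111/49407)*(1/1687) = 7031/49 + 1111/83349609 = 83718736474/583447263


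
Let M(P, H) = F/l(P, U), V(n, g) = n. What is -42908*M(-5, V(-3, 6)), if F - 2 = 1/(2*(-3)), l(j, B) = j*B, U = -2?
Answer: -117997/15 ≈ -7866.5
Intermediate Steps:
l(j, B) = B*j
F = 11/6 (F = 2 + 1/(2*(-3)) = 2 + 1/(-6) = 2 - 1/6 = 11/6 ≈ 1.8333)
M(P, H) = -11/(12*P) (M(P, H) = 11/(6*((-2*P))) = 11*(-1/(2*P))/6 = -11/(12*P))
-42908*M(-5, V(-3, 6)) = -(-117997)/(3*(-5)) = -(-117997)*(-1)/(3*5) = -42908*11/60 = -117997/15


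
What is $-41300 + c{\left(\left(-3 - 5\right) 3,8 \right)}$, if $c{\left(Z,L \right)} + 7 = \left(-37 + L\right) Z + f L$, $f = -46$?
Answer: $-40979$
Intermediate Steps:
$c{\left(Z,L \right)} = -7 - 46 L + Z \left(-37 + L\right)$ ($c{\left(Z,L \right)} = -7 - \left(46 L - \left(-37 + L\right) Z\right) = -7 - \left(46 L - Z \left(-37 + L\right)\right) = -7 - 46 L + Z \left(-37 + L\right)$)
$-41300 + c{\left(\left(-3 - 5\right) 3,8 \right)} = -41300 - \left(375 + 29 \left(-3 - 5\right) 3\right) = -41300 - \left(375 + 29 \left(-8\right) 3\right) = -41300 - -321 = -41300 + 321 = -40979$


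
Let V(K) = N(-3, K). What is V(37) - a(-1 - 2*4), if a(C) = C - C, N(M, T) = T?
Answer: 37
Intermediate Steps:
V(K) = K
a(C) = 0
V(37) - a(-1 - 2*4) = 37 - 1*0 = 37 + 0 = 37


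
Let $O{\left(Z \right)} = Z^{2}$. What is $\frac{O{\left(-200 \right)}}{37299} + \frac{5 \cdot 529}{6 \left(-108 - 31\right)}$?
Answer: $- \frac{7255095}{3456374} \approx -2.099$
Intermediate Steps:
$\frac{O{\left(-200 \right)}}{37299} + \frac{5 \cdot 529}{6 \left(-108 - 31\right)} = \frac{\left(-200\right)^{2}}{37299} + \frac{5 \cdot 529}{6 \left(-108 - 31\right)} = 40000 \cdot \frac{1}{37299} + \frac{2645}{6 \left(-139\right)} = \frac{40000}{37299} + \frac{2645}{-834} = \frac{40000}{37299} + 2645 \left(- \frac{1}{834}\right) = \frac{40000}{37299} - \frac{2645}{834} = - \frac{7255095}{3456374}$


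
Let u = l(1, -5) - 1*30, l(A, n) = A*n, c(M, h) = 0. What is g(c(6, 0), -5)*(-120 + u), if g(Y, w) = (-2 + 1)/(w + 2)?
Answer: -155/3 ≈ -51.667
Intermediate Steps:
g(Y, w) = -1/(2 + w)
u = -35 (u = 1*(-5) - 1*30 = -5 - 30 = -35)
g(c(6, 0), -5)*(-120 + u) = (-1/(2 - 5))*(-120 - 35) = -1/(-3)*(-155) = -1*(-⅓)*(-155) = (⅓)*(-155) = -155/3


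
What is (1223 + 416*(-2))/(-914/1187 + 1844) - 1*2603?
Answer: -5694676025/2187914 ≈ -2602.8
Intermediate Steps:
(1223 + 416*(-2))/(-914/1187 + 1844) - 1*2603 = (1223 - 832)/(-914*1/1187 + 1844) - 2603 = 391/(-914/1187 + 1844) - 2603 = 391/(2187914/1187) - 2603 = 391*(1187/2187914) - 2603 = 464117/2187914 - 2603 = -5694676025/2187914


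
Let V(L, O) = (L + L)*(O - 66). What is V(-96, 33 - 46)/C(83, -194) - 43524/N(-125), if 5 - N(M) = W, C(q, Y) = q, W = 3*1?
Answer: -1791078/83 ≈ -21579.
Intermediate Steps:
W = 3
V(L, O) = 2*L*(-66 + O) (V(L, O) = (2*L)*(-66 + O) = 2*L*(-66 + O))
N(M) = 2 (N(M) = 5 - 1*3 = 5 - 3 = 2)
V(-96, 33 - 46)/C(83, -194) - 43524/N(-125) = (2*(-96)*(-66 + (33 - 46)))/83 - 43524/2 = (2*(-96)*(-66 - 13))*(1/83) - 43524*½ = (2*(-96)*(-79))*(1/83) - 21762 = 15168*(1/83) - 21762 = 15168/83 - 21762 = -1791078/83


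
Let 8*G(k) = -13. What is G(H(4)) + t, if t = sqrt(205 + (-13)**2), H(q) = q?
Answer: -13/8 + sqrt(374) ≈ 17.714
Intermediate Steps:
G(k) = -13/8 (G(k) = (1/8)*(-13) = -13/8)
t = sqrt(374) (t = sqrt(205 + 169) = sqrt(374) ≈ 19.339)
G(H(4)) + t = -13/8 + sqrt(374)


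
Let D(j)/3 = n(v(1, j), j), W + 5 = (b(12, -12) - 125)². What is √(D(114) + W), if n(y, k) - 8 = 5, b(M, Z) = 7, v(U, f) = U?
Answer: √13958 ≈ 118.14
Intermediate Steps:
n(y, k) = 13 (n(y, k) = 8 + 5 = 13)
W = 13919 (W = -5 + (7 - 125)² = -5 + (-118)² = -5 + 13924 = 13919)
D(j) = 39 (D(j) = 3*13 = 39)
√(D(114) + W) = √(39 + 13919) = √13958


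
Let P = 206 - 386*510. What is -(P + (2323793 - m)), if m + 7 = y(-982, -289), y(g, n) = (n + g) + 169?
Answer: -2128248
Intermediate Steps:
y(g, n) = 169 + g + n (y(g, n) = (g + n) + 169 = 169 + g + n)
m = -1109 (m = -7 + (169 - 982 - 289) = -7 - 1102 = -1109)
P = -196654 (P = 206 - 196860 = -196654)
-(P + (2323793 - m)) = -(-196654 + (2323793 - 1*(-1109))) = -(-196654 + (2323793 + 1109)) = -(-196654 + 2324902) = -1*2128248 = -2128248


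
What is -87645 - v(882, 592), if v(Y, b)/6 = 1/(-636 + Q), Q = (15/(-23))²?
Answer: -9822637027/112073 ≈ -87645.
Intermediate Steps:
Q = 225/529 (Q = (15*(-1/23))² = (-15/23)² = 225/529 ≈ 0.42533)
v(Y, b) = -1058/112073 (v(Y, b) = 6/(-636 + 225/529) = 6/(-336219/529) = 6*(-529/336219) = -1058/112073)
-87645 - v(882, 592) = -87645 - 1*(-1058/112073) = -87645 + 1058/112073 = -9822637027/112073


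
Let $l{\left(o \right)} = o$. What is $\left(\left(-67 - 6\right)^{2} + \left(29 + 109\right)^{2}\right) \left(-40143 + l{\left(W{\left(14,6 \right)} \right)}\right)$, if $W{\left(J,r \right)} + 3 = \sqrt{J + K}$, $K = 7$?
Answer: $-978478458 + 24373 \sqrt{21} \approx -9.7837 \cdot 10^{8}$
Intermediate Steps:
$W{\left(J,r \right)} = -3 + \sqrt{7 + J}$ ($W{\left(J,r \right)} = -3 + \sqrt{J + 7} = -3 + \sqrt{7 + J}$)
$\left(\left(-67 - 6\right)^{2} + \left(29 + 109\right)^{2}\right) \left(-40143 + l{\left(W{\left(14,6 \right)} \right)}\right) = \left(\left(-67 - 6\right)^{2} + \left(29 + 109\right)^{2}\right) \left(-40143 - \left(3 - \sqrt{7 + 14}\right)\right) = \left(\left(-67 + \left(-17 + 11\right)\right)^{2} + 138^{2}\right) \left(-40143 - \left(3 - \sqrt{21}\right)\right) = \left(\left(-67 - 6\right)^{2} + 19044\right) \left(-40146 + \sqrt{21}\right) = \left(\left(-73\right)^{2} + 19044\right) \left(-40146 + \sqrt{21}\right) = \left(5329 + 19044\right) \left(-40146 + \sqrt{21}\right) = 24373 \left(-40146 + \sqrt{21}\right) = -978478458 + 24373 \sqrt{21}$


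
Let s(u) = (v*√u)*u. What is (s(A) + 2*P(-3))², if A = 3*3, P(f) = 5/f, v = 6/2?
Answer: 54289/9 ≈ 6032.1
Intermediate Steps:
v = 3 (v = 6*(½) = 3)
A = 9
s(u) = 3*u^(3/2) (s(u) = (3*√u)*u = 3*u^(3/2))
(s(A) + 2*P(-3))² = (3*9^(3/2) + 2*(5/(-3)))² = (3*27 + 2*(5*(-⅓)))² = (81 + 2*(-5/3))² = (81 - 10/3)² = (233/3)² = 54289/9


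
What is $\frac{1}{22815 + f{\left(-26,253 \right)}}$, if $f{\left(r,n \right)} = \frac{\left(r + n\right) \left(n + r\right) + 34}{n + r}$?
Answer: $\frac{227}{5230568} \approx 4.3399 \cdot 10^{-5}$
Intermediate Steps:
$f{\left(r,n \right)} = \frac{34 + \left(n + r\right)^{2}}{n + r}$ ($f{\left(r,n \right)} = \frac{\left(n + r\right) \left(n + r\right) + 34}{n + r} = \frac{\left(n + r\right)^{2} + 34}{n + r} = \frac{34 + \left(n + r\right)^{2}}{n + r}$)
$\frac{1}{22815 + f{\left(-26,253 \right)}} = \frac{1}{22815 + \left(253 - 26 + \frac{34}{253 - 26}\right)} = \frac{1}{22815 + \left(253 - 26 + \frac{34}{227}\right)} = \frac{1}{22815 + \frac{51563}{227}} = \frac{1}{\frac{5230568}{227}} = \frac{227}{5230568}$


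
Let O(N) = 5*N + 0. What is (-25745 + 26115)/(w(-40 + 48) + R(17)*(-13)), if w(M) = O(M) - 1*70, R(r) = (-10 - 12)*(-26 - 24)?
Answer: -37/1433 ≈ -0.025820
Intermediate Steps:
O(N) = 5*N
R(r) = 1100 (R(r) = -22*(-50) = 1100)
w(M) = -70 + 5*M (w(M) = 5*M - 1*70 = 5*M - 70 = -70 + 5*M)
(-25745 + 26115)/(w(-40 + 48) + R(17)*(-13)) = (-25745 + 26115)/((-70 + 5*(-40 + 48)) + 1100*(-13)) = 370/((-70 + 5*8) - 14300) = 370/((-70 + 40) - 14300) = 370/(-30 - 14300) = 370/(-14330) = 370*(-1/14330) = -37/1433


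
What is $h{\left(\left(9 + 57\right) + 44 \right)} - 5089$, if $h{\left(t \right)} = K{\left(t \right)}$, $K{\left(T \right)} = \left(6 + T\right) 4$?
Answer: $-4625$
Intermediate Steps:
$K{\left(T \right)} = 24 + 4 T$
$h{\left(t \right)} = 24 + 4 t$
$h{\left(\left(9 + 57\right) + 44 \right)} - 5089 = \left(24 + 4 \left(\left(9 + 57\right) + 44\right)\right) - 5089 = \left(24 + 4 \left(66 + 44\right)\right) - 5089 = \left(24 + 4 \cdot 110\right) - 5089 = \left(24 + 440\right) - 5089 = 464 - 5089 = -4625$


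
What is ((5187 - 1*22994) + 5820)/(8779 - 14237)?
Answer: 11987/5458 ≈ 2.1962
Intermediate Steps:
((5187 - 1*22994) + 5820)/(8779 - 14237) = ((5187 - 22994) + 5820)/(-5458) = (-17807 + 5820)*(-1/5458) = -11987*(-1/5458) = 11987/5458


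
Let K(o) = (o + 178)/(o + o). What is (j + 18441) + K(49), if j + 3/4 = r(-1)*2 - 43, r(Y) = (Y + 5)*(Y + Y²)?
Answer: 3606315/196 ≈ 18400.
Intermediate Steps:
r(Y) = (5 + Y)*(Y + Y²)
K(o) = (178 + o)/(2*o) (K(o) = (178 + o)/((2*o)) = (178 + o)*(1/(2*o)) = (178 + o)/(2*o))
j = -175/4 (j = -¾ + (-(5 + (-1)² + 6*(-1))*2 - 43) = -¾ + (-(5 + 1 - 6)*2 - 43) = -¾ + (-1*0*2 - 43) = -¾ + (0*2 - 43) = -¾ + (0 - 43) = -¾ - 43 = -175/4 ≈ -43.750)
(j + 18441) + K(49) = (-175/4 + 18441) + (½)*(178 + 49)/49 = 73589/4 + (½)*(1/49)*227 = 73589/4 + 227/98 = 3606315/196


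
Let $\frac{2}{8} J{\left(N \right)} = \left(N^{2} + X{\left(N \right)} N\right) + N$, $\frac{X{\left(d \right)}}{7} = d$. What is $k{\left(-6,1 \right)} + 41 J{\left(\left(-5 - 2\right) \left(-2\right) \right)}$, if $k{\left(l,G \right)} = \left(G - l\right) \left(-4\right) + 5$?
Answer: $259425$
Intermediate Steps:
$X{\left(d \right)} = 7 d$
$k{\left(l,G \right)} = 5 - 4 G + 4 l$ ($k{\left(l,G \right)} = \left(- 4 G + 4 l\right) + 5 = 5 - 4 G + 4 l$)
$J{\left(N \right)} = 4 N + 32 N^{2}$ ($J{\left(N \right)} = 4 \left(\left(N^{2} + 7 N N\right) + N\right) = 4 \left(\left(N^{2} + 7 N^{2}\right) + N\right) = 4 \left(8 N^{2} + N\right) = 4 \left(N + 8 N^{2}\right) = 4 N + 32 N^{2}$)
$k{\left(-6,1 \right)} + 41 J{\left(\left(-5 - 2\right) \left(-2\right) \right)} = \left(5 - 4 + 4 \left(-6\right)\right) + 41 \cdot 4 \left(-5 - 2\right) \left(-2\right) \left(1 + 8 \left(-5 - 2\right) \left(-2\right)\right) = \left(5 - 4 - 24\right) + 41 \cdot 4 \left(\left(-7\right) \left(-2\right)\right) \left(1 + 8 \left(\left(-7\right) \left(-2\right)\right)\right) = -23 + 41 \cdot 4 \cdot 14 \left(1 + 8 \cdot 14\right) = -23 + 41 \cdot 4 \cdot 14 \left(1 + 112\right) = -23 + 41 \cdot 4 \cdot 14 \cdot 113 = -23 + 41 \cdot 6328 = -23 + 259448 = 259425$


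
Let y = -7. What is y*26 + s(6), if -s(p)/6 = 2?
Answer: -194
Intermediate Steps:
s(p) = -12 (s(p) = -6*2 = -12)
y*26 + s(6) = -7*26 - 12 = -182 - 12 = -194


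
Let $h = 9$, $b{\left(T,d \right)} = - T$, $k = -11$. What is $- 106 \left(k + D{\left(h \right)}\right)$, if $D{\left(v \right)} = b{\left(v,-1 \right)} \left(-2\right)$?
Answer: $-742$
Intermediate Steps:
$D{\left(v \right)} = 2 v$ ($D{\left(v \right)} = - v \left(-2\right) = 2 v$)
$- 106 \left(k + D{\left(h \right)}\right) = - 106 \left(-11 + 2 \cdot 9\right) = - 106 \left(-11 + 18\right) = \left(-106\right) 7 = -742$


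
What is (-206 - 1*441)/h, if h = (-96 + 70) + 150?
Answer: -647/124 ≈ -5.2177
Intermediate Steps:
h = 124 (h = -26 + 150 = 124)
(-206 - 1*441)/h = (-206 - 1*441)/124 = (-206 - 441)*(1/124) = -647*1/124 = -647/124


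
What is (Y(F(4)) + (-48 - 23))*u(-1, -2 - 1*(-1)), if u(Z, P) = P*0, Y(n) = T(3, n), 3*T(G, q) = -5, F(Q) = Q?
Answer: 0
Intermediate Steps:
T(G, q) = -5/3 (T(G, q) = (⅓)*(-5) = -5/3)
Y(n) = -5/3
u(Z, P) = 0
(Y(F(4)) + (-48 - 23))*u(-1, -2 - 1*(-1)) = (-5/3 + (-48 - 23))*0 = (-5/3 - 71)*0 = -218/3*0 = 0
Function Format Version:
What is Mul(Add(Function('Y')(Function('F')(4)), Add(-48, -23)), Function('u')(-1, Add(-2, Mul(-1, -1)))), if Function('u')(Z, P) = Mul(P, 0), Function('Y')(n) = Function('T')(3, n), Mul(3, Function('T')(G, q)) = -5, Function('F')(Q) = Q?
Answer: 0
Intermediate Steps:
Function('T')(G, q) = Rational(-5, 3) (Function('T')(G, q) = Mul(Rational(1, 3), -5) = Rational(-5, 3))
Function('Y')(n) = Rational(-5, 3)
Function('u')(Z, P) = 0
Mul(Add(Function('Y')(Function('F')(4)), Add(-48, -23)), Function('u')(-1, Add(-2, Mul(-1, -1)))) = Mul(Add(Rational(-5, 3), Add(-48, -23)), 0) = Mul(Add(Rational(-5, 3), -71), 0) = Mul(Rational(-218, 3), 0) = 0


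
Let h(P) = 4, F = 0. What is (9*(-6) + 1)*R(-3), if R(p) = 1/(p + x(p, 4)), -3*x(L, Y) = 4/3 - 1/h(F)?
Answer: 1908/121 ≈ 15.769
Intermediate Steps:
x(L, Y) = -13/36 (x(L, Y) = -(4/3 - 1/4)/3 = -(4*(⅓) - 1*¼)/3 = -(4/3 - ¼)/3 = -⅓*13/12 = -13/36)
R(p) = 1/(-13/36 + p) (R(p) = 1/(p - 13/36) = 1/(-13/36 + p))
(9*(-6) + 1)*R(-3) = (9*(-6) + 1)*(36/(-13 + 36*(-3))) = (-54 + 1)*(36/(-13 - 108)) = -1908/(-121) = -1908*(-1)/121 = -53*(-36/121) = 1908/121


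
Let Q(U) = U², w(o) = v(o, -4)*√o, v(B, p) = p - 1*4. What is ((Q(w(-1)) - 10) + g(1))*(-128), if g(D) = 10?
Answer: 8192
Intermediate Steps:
v(B, p) = -4 + p (v(B, p) = p - 4 = -4 + p)
w(o) = -8*√o (w(o) = (-4 - 4)*√o = -8*√o)
((Q(w(-1)) - 10) + g(1))*(-128) = (((-8*I)² - 10) + 10)*(-128) = ((-64 - 10) + 10)*(-128) = (-74 + 10)*(-128) = -64*(-128) = 8192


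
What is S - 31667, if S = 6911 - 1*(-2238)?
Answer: -22518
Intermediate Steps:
S = 9149 (S = 6911 + 2238 = 9149)
S - 31667 = 9149 - 31667 = -22518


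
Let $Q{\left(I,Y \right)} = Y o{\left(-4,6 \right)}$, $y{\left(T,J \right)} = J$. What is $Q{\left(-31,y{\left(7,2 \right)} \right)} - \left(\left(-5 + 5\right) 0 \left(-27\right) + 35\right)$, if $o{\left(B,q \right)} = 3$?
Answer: $-29$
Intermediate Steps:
$Q{\left(I,Y \right)} = 3 Y$ ($Q{\left(I,Y \right)} = Y 3 = 3 Y$)
$Q{\left(-31,y{\left(7,2 \right)} \right)} - \left(\left(-5 + 5\right) 0 \left(-27\right) + 35\right) = 3 \cdot 2 - \left(\left(-5 + 5\right) 0 \left(-27\right) + 35\right) = 6 - \left(0 \cdot 0 \left(-27\right) + 35\right) = 6 - \left(0 \left(-27\right) + 35\right) = 6 - \left(0 + 35\right) = 6 - 35 = -29$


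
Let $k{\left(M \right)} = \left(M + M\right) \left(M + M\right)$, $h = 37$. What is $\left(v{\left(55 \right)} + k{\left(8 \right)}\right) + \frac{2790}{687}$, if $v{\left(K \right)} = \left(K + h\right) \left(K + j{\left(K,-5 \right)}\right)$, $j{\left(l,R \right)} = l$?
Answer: $\frac{2377034}{229} \approx 10380.0$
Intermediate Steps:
$v{\left(K \right)} = 2 K \left(37 + K\right)$ ($v{\left(K \right)} = \left(K + 37\right) \left(K + K\right) = \left(37 + K\right) 2 K = 2 K \left(37 + K\right)$)
$k{\left(M \right)} = 4 M^{2}$ ($k{\left(M \right)} = 2 M 2 M = 4 M^{2}$)
$\left(v{\left(55 \right)} + k{\left(8 \right)}\right) + \frac{2790}{687} = \left(2 \cdot 55 \left(37 + 55\right) + 4 \cdot 8^{2}\right) + \frac{2790}{687} = \left(2 \cdot 55 \cdot 92 + 4 \cdot 64\right) + 2790 \cdot \frac{1}{687} = \left(10120 + 256\right) + \frac{930}{229} = 10376 + \frac{930}{229} = \frac{2377034}{229}$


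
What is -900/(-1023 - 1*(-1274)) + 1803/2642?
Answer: -1925247/663142 ≈ -2.9032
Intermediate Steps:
-900/(-1023 - 1*(-1274)) + 1803/2642 = -900/(-1023 + 1274) + 1803*(1/2642) = -900/251 + 1803/2642 = -1925247/663142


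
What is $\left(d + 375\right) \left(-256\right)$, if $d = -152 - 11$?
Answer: $-54272$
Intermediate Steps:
$d = -163$ ($d = -152 - 11 = -163$)
$\left(d + 375\right) \left(-256\right) = \left(-163 + 375\right) \left(-256\right) = 212 \left(-256\right) = -54272$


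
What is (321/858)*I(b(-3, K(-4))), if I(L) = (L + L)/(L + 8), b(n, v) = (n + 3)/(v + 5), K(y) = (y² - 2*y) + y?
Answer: 0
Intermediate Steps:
K(y) = y² - y
b(n, v) = (3 + n)/(5 + v)
I(L) = 2*L/(8 + L) (I(L) = (2*L)/(8 + L) = 2*L/(8 + L))
(321/858)*I(b(-3, K(-4))) = (321/858)*(2*((3 - 3)/(5 - 4*(-1 - 4)))/(8 + (3 - 3)/(5 - 4*(-1 - 4)))) = (321*(1/858))*(2*(0/(5 - 4*(-5)))/(8 + 0/(5 - 4*(-5)))) = 107*(2*(0/(5 + 20))/(8 + 0/(5 + 20)))/286 = 107*(2*(0/25)/(8 + 0/25))/286 = 107*(2*((1/25)*0)/(8 + (1/25)*0))/286 = 107*(2*0/(8 + 0))/286 = 107*(2*0/8)/286 = 107*(2*0*(⅛))/286 = (107/286)*0 = 0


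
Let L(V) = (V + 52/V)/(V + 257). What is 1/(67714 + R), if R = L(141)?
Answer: 56118/3799994185 ≈ 1.4768e-5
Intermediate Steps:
L(V) = (V + 52/V)/(257 + V)
R = 19933/56118 (R = (52 + 141²)/(141*(257 + 141)) = (1/141)*(52 + 19881)/398 = (1/141)*(1/398)*19933 = 19933/56118 ≈ 0.35520)
1/(67714 + R) = 1/(67714 + 19933/56118) = 1/(3799994185/56118) = 56118/3799994185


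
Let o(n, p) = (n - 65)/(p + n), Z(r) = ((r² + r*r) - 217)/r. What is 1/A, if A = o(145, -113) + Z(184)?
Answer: 184/67955 ≈ 0.0027077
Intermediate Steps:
Z(r) = (-217 + 2*r²)/r (Z(r) = ((r² + r²) - 217)/r = (2*r² - 217)/r = (-217 + 2*r²)/r)
o(n, p) = (-65 + n)/(n + p)
A = 67955/184 (A = (-65 + 145)/(145 - 113) + (-217/184 + 2*184) = 80/32 + (-217*1/184 + 368) = (1/32)*80 + (-217/184 + 368) = 5/2 + 67495/184 = 67955/184 ≈ 369.32)
1/A = 1/(67955/184) = 184/67955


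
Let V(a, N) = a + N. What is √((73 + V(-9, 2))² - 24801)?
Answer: I*√20445 ≈ 142.99*I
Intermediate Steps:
V(a, N) = N + a
√((73 + V(-9, 2))² - 24801) = √((73 + (2 - 9))² - 24801) = √((73 - 7)² - 24801) = √(66² - 24801) = √(4356 - 24801) = √(-20445) = I*√20445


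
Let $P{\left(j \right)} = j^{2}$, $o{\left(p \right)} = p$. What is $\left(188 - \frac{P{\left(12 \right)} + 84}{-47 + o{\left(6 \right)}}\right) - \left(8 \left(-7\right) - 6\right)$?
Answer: $\frac{10478}{41} \approx 255.56$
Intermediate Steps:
$\left(188 - \frac{P{\left(12 \right)} + 84}{-47 + o{\left(6 \right)}}\right) - \left(8 \left(-7\right) - 6\right) = \left(188 - \frac{12^{2} + 84}{-47 + 6}\right) - \left(8 \left(-7\right) - 6\right) = \left(188 - \frac{144 + 84}{-41}\right) - \left(-56 - 6\right) = \left(188 - 228 \left(- \frac{1}{41}\right)\right) - -62 = \left(188 - - \frac{228}{41}\right) + 62 = \left(188 + \frac{228}{41}\right) + 62 = \frac{7936}{41} + 62 = \frac{10478}{41}$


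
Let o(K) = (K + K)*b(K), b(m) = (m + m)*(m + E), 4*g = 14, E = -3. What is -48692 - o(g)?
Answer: -97433/2 ≈ -48717.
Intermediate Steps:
g = 7/2 (g = (¼)*14 = 7/2 ≈ 3.5000)
b(m) = 2*m*(-3 + m) (b(m) = (m + m)*(m - 3) = (2*m)*(-3 + m) = 2*m*(-3 + m))
o(K) = 4*K²*(-3 + K) (o(K) = (K + K)*(2*K*(-3 + K)) = (2*K)*(2*K*(-3 + K)) = 4*K²*(-3 + K))
-48692 - o(g) = -48692 - 4*(7/2)²*(-3 + 7/2) = -48692 - 4*49/(4*2) = -48692 - 1*49/2 = -48692 - 49/2 = -97433/2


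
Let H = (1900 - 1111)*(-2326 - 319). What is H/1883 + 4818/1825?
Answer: -52048347/47075 ≈ -1105.6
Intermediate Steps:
H = -2086905 (H = 789*(-2645) = -2086905)
H/1883 + 4818/1825 = -2086905/1883 + 4818/1825 = -2086905*1/1883 + 4818*(1/1825) = -2086905/1883 + 66/25 = -52048347/47075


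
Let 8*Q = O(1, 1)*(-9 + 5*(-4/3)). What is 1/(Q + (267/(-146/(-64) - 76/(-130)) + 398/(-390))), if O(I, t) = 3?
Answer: 3099720/267413041 ≈ 0.011592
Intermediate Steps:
Q = -47/8 (Q = (3*(-9 + 5*(-4/3)))/8 = (3*(-9 - 20/3))/8 = (3*(-47/3))/8 = (1/8)*(-47) = -47/8 ≈ -5.8750)
1/(Q + (267/(-146/(-64) - 76/(-130)) + 398/(-390))) = 1/(-47/8 + (267/(-146/(-64) - 76/(-130)) + 398/(-390))) = 1/(-47/8 + (267/(-146*(-1/64) - 76*(-1/130)) + 398*(-1/390))) = 1/(-47/8 + (267/(73/32 + 38/65) - 199/195)) = 1/(-47/8 + (267/(5961/2080) - 199/195)) = 1/(-47/8 + (267*(2080/5961) - 199/195)) = 1/(-47/8 + (185120/1987 - 199/195)) = 1/(-47/8 + 35702987/387465) = 1/(267413041/3099720) = 3099720/267413041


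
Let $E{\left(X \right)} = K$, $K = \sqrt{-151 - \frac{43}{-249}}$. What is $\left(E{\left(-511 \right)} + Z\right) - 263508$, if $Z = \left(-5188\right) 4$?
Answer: $-284260 + \frac{2 i \sqrt{2337861}}{249} \approx -2.8426 \cdot 10^{5} + 12.281 i$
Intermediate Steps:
$K = \frac{2 i \sqrt{2337861}}{249}$ ($K = \sqrt{-151 - - \frac{43}{249}} = \sqrt{-151 + \frac{43}{249}} = \sqrt{- \frac{37556}{249}} = \frac{2 i \sqrt{2337861}}{249} \approx 12.281 i$)
$E{\left(X \right)} = \frac{2 i \sqrt{2337861}}{249}$
$Z = -20752$
$\left(E{\left(-511 \right)} + Z\right) - 263508 = \left(\frac{2 i \sqrt{2337861}}{249} - 20752\right) - 263508 = \left(-20752 + \frac{2 i \sqrt{2337861}}{249}\right) - 263508 = -284260 + \frac{2 i \sqrt{2337861}}{249}$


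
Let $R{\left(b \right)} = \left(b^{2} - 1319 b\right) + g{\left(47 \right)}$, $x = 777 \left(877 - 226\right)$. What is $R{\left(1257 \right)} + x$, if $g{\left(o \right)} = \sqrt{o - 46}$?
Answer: $427894$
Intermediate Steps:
$x = 505827$ ($x = 777 \cdot 651 = 505827$)
$g{\left(o \right)} = \sqrt{-46 + o}$
$R{\left(b \right)} = 1 + b^{2} - 1319 b$ ($R{\left(b \right)} = \left(b^{2} - 1319 b\right) + \sqrt{-46 + 47} = \left(b^{2} - 1319 b\right) + \sqrt{1} = \left(b^{2} - 1319 b\right) + 1 = 1 + b^{2} - 1319 b$)
$R{\left(1257 \right)} + x = \left(1 + 1257^{2} - 1657983\right) + 505827 = \left(1 + 1580049 - 1657983\right) + 505827 = -77933 + 505827 = 427894$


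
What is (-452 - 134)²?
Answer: 343396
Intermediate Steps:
(-452 - 134)² = (-586)² = 343396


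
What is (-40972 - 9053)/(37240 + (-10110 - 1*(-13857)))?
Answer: -50025/40987 ≈ -1.2205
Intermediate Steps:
(-40972 - 9053)/(37240 + (-10110 - 1*(-13857))) = -50025/(37240 + (-10110 + 13857)) = -50025/(37240 + 3747) = -50025/40987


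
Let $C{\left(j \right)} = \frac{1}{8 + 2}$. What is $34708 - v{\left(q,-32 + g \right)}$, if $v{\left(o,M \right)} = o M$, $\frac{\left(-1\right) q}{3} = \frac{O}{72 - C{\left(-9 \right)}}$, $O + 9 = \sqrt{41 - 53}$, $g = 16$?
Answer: $\frac{24959372}{719} - \frac{960 i \sqrt{3}}{719} \approx 34714.0 - 2.3126 i$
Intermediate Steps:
$C{\left(j \right)} = \frac{1}{10}$
$O = -9 + 2 i \sqrt{3}$ ($O = -9 + \sqrt{41 - 53} = -9 + \sqrt{-12} = -9 + 2 i \sqrt{3} \approx -9.0 + 3.4641 i$)
$q = \frac{270}{719} - \frac{60 i \sqrt{3}}{719}$ ($q = - 3 \frac{-9 + 2 i \sqrt{3}}{72 - \frac{1}{10}} = - 3 \frac{-9 + 2 i \sqrt{3}}{\frac{719}{10}} = - 3 \left(-9 + 2 i \sqrt{3}\right) \frac{10}{719} = - 3 \left(- \frac{90}{719} + \frac{20 i \sqrt{3}}{719}\right) = \frac{270}{719} - \frac{60 i \sqrt{3}}{719} \approx 0.37552 - 0.14454 i$)
$v{\left(o,M \right)} = M o$
$34708 - v{\left(q,-32 + g \right)} = 34708 - \left(-32 + 16\right) \left(\frac{270}{719} - \frac{60 i \sqrt{3}}{719}\right) = 34708 - - 16 \left(\frac{270}{719} - \frac{60 i \sqrt{3}}{719}\right) = 34708 - \left(- \frac{4320}{719} + \frac{960 i \sqrt{3}}{719}\right) = 34708 + \left(\frac{4320}{719} - \frac{960 i \sqrt{3}}{719}\right) = \frac{24959372}{719} - \frac{960 i \sqrt{3}}{719}$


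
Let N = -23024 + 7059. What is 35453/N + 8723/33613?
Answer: -1052418994/536631545 ≈ -1.9612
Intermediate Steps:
N = -15965
35453/N + 8723/33613 = 35453/(-15965) + 8723/33613 = 35453*(-1/15965) + 8723*(1/33613) = -35453/15965 + 8723/33613 = -1052418994/536631545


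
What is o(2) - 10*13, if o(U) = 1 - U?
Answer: -131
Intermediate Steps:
o(2) - 10*13 = (1 - 1*2) - 10*13 = (1 - 2) - 130 = -1 - 130 = -131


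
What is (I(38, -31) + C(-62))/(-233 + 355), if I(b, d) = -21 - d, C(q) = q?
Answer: -26/61 ≈ -0.42623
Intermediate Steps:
(I(38, -31) + C(-62))/(-233 + 355) = ((-21 - 1*(-31)) - 62)/(-233 + 355) = ((-21 + 31) - 62)/122 = (10 - 62)*(1/122) = -52*1/122 = -26/61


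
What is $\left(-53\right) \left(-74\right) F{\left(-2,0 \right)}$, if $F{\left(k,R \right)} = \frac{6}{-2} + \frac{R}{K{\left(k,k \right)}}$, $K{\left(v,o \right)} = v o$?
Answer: $-11766$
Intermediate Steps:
$K{\left(v,o \right)} = o v$
$F{\left(k,R \right)} = -3 + \frac{R}{k^{2}}$ ($F{\left(k,R \right)} = \frac{6}{-2} + \frac{R}{k k} = 6 \left(- \frac{1}{2}\right) + \frac{R}{k^{2}} = -3 + \frac{R}{k^{2}}$)
$\left(-53\right) \left(-74\right) F{\left(-2,0 \right)} = \left(-53\right) \left(-74\right) \left(-3 + \frac{0}{4}\right) = 3922 \left(-3 + 0 \cdot \frac{1}{4}\right) = 3922 \left(-3 + 0\right) = 3922 \left(-3\right) = -11766$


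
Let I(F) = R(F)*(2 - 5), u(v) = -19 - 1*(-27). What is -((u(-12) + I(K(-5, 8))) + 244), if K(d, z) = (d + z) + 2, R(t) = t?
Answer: -237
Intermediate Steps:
u(v) = 8 (u(v) = -19 + 27 = 8)
K(d, z) = 2 + d + z
I(F) = -3*F (I(F) = F*(2 - 5) = F*(-3) = -3*F)
-((u(-12) + I(K(-5, 8))) + 244) = -((8 - 3*(2 - 5 + 8)) + 244) = -((8 - 3*5) + 244) = -((8 - 15) + 244) = -(-7 + 244) = -1*237 = -237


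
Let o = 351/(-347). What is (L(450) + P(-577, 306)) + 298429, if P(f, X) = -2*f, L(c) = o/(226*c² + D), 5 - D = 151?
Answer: 4757499172790703/15880404338 ≈ 2.9958e+5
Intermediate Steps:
o = -351/347 (o = 351*(-1/347) = -351/347 ≈ -1.0115)
D = -146 (D = 5 - 1*151 = 5 - 151 = -146)
L(c) = -351/(347*(-146 + 226*c²)) (L(c) = -351/(347*(226*c² - 146)) = -351/(347*(-146 + 226*c²)))
(L(450) + P(-577, 306)) + 298429 = (-351/(-50662 + 78422*450²) - 2*(-577)) + 298429 = (-351/(-50662 + 78422*202500) + 1154) + 298429 = (-351/(-50662 + 15880455000) + 1154) + 298429 = (-351/15880404338 + 1154) + 298429 = 18325986605701/15880404338 + 298429 = 4757499172790703/15880404338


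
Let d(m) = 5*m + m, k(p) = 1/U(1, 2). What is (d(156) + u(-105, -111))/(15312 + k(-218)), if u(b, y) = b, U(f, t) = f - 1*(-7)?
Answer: 6648/122497 ≈ 0.054271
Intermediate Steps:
U(f, t) = 7 + f (U(f, t) = f + 7 = 7 + f)
k(p) = ⅛ (k(p) = 1/(7 + 1) = 1/8 = ⅛)
d(m) = 6*m
(d(156) + u(-105, -111))/(15312 + k(-218)) = (6*156 - 105)/(15312 + ⅛) = (936 - 105)/(122497/8) = 831*(8/122497) = 6648/122497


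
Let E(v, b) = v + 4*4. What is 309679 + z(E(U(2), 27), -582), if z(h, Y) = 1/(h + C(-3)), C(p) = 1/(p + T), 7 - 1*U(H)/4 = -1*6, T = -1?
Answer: 83923013/271 ≈ 3.0968e+5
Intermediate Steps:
U(H) = 52 (U(H) = 28 - (-4)*6 = 28 - 4*(-6) = 28 + 24 = 52)
E(v, b) = 16 + v (E(v, b) = v + 16 = 16 + v)
C(p) = 1/(-1 + p) (C(p) = 1/(p - 1) = 1/(-1 + p))
z(h, Y) = 1/(-¼ + h) (z(h, Y) = 1/(h + 1/(-1 - 3)) = 1/(h + 1/(-4)) = 1/(h - ¼) = 1/(-¼ + h))
309679 + z(E(U(2), 27), -582) = 309679 + 4/(-1 + 4*(16 + 52)) = 309679 + 4/(-1 + 4*68) = 309679 + 4/(-1 + 272) = 309679 + 4/271 = 83923013/271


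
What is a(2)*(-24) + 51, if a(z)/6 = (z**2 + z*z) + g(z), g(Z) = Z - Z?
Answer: -1101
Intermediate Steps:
g(Z) = 0
a(z) = 12*z**2 (a(z) = 6*((z**2 + z*z) + 0) = 6*((z**2 + z**2) + 0) = 6*(2*z**2 + 0) = 6*(2*z**2) = 12*z**2)
a(2)*(-24) + 51 = (12*2**2)*(-24) + 51 = (12*4)*(-24) + 51 = 48*(-24) + 51 = -1152 + 51 = -1101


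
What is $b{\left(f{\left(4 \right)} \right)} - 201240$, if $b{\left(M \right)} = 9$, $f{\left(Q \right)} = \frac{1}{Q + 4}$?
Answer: $-201231$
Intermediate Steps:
$f{\left(Q \right)} = \frac{1}{4 + Q}$
$b{\left(f{\left(4 \right)} \right)} - 201240 = 9 - 201240 = -201231$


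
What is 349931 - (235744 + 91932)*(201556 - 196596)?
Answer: -1624923029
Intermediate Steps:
349931 - (235744 + 91932)*(201556 - 196596) = 349931 - 327676*4960 = 349931 - 1*1625272960 = 349931 - 1625272960 = -1624923029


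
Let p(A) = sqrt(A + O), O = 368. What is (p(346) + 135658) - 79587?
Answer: 56071 + sqrt(714) ≈ 56098.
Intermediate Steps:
p(A) = sqrt(368 + A) (p(A) = sqrt(A + 368) = sqrt(368 + A))
(p(346) + 135658) - 79587 = (sqrt(368 + 346) + 135658) - 79587 = (sqrt(714) + 135658) - 79587 = (135658 + sqrt(714)) - 79587 = 56071 + sqrt(714)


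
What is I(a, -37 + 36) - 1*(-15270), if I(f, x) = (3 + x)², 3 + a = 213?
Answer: 15274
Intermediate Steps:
a = 210 (a = -3 + 213 = 210)
I(a, -37 + 36) - 1*(-15270) = (3 + (-37 + 36))² - 1*(-15270) = (3 - 1)² + 15270 = 2² + 15270 = 4 + 15270 = 15274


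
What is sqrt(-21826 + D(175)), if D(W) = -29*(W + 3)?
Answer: 2*I*sqrt(6747) ≈ 164.28*I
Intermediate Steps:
D(W) = -87 - 29*W (D(W) = -29*(3 + W) = -87 - 29*W)
sqrt(-21826 + D(175)) = sqrt(-21826 + (-87 - 29*175)) = sqrt(-21826 + (-87 - 5075)) = sqrt(-21826 - 5162) = sqrt(-26988) = 2*I*sqrt(6747)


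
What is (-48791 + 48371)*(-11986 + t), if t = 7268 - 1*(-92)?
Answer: 1942920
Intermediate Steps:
t = 7360 (t = 7268 + 92 = 7360)
(-48791 + 48371)*(-11986 + t) = (-48791 + 48371)*(-11986 + 7360) = -420*(-4626) = 1942920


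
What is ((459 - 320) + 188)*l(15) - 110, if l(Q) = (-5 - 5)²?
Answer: 32590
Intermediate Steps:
l(Q) = 100 (l(Q) = (-10)² = 100)
((459 - 320) + 188)*l(15) - 110 = ((459 - 320) + 188)*100 - 110 = (139 + 188)*100 - 110 = 327*100 - 110 = 32700 - 110 = 32590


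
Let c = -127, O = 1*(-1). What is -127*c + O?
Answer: 16128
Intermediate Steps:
O = -1
-127*c + O = -127*(-127) - 1 = 16129 - 1 = 16128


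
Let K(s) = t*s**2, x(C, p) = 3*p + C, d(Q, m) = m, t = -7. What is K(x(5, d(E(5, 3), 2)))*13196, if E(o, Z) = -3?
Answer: -11177012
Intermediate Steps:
x(C, p) = C + 3*p
K(s) = -7*s**2
K(x(5, d(E(5, 3), 2)))*13196 = -7*(5 + 3*2)**2*13196 = -7*(5 + 6)**2*13196 = -7*11**2*13196 = -7*121*13196 = -847*13196 = -11177012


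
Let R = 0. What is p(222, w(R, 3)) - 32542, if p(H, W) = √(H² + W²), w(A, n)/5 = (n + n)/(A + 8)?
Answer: -32542 + 3*√87641/4 ≈ -32320.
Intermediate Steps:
w(A, n) = 10*n/(8 + A) (w(A, n) = 5*((n + n)/(A + 8)) = 5*((2*n)/(8 + A)) = 5*(2*n/(8 + A)) = 10*n/(8 + A))
p(222, w(R, 3)) - 32542 = √(222² + (10*3/(8 + 0))²) - 32542 = √(49284 + (10*3/8)²) - 32542 = √(49284 + (10*3*(⅛))²) - 32542 = √(49284 + (15/4)²) - 32542 = √(49284 + 225/16) - 32542 = √(788769/16) - 32542 = 3*√87641/4 - 32542 = -32542 + 3*√87641/4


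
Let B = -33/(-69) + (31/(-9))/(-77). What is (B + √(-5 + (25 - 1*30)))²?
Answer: -2471028314/254051721 + 16672*I*√10/15939 ≈ -9.7265 + 3.3077*I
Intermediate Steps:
B = 8336/15939 (B = -33*(-1/69) + (31*(-⅑))*(-1/77) = 11/23 - 31/9*(-1/77) = 11/23 + 31/693 = 8336/15939 ≈ 0.52299)
(B + √(-5 + (25 - 1*30)))² = (8336/15939 + √(-5 + (25 - 1*30)))² = (8336/15939 + √(-5 + (25 - 30)))² = (8336/15939 + √(-5 - 5))² = (8336/15939 + √(-10))² = (8336/15939 + I*√10)²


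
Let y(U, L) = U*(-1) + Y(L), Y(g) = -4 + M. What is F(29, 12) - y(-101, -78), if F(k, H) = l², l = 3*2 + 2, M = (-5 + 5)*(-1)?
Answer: -33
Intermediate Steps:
M = 0 (M = 0*(-1) = 0)
Y(g) = -4 (Y(g) = -4 + 0 = -4)
l = 8 (l = 6 + 2 = 8)
y(U, L) = -4 - U (y(U, L) = U*(-1) - 4 = -U - 4 = -4 - U)
F(k, H) = 64 (F(k, H) = 8² = 64)
F(29, 12) - y(-101, -78) = 64 - (-4 - 1*(-101)) = 64 - (-4 + 101) = 64 - 1*97 = 64 - 97 = -33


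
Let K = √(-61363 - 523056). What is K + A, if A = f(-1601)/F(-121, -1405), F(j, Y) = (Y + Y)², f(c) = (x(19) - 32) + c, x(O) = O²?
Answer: -318/1974025 + I*√584419 ≈ -0.00016109 + 764.47*I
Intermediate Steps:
f(c) = 329 + c (f(c) = (19² - 32) + c = (361 - 32) + c = 329 + c)
F(j, Y) = 4*Y² (F(j, Y) = (2*Y)² = 4*Y²)
K = I*√584419 (K = √(-584419) = I*√584419 ≈ 764.47*I)
A = -318/1974025 (A = (329 - 1601)/((4*(-1405)²)) = -1272/(4*1974025) = -1272/7896100 = -1272*1/7896100 = -318/1974025 ≈ -0.00016109)
K + A = I*√584419 - 318/1974025 = -318/1974025 + I*√584419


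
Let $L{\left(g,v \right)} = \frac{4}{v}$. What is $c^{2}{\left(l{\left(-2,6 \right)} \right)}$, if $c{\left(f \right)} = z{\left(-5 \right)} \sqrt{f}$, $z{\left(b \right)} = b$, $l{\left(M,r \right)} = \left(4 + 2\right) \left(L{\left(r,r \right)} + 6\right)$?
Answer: $1000$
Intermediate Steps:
$l{\left(M,r \right)} = 36 + \frac{24}{r}$ ($l{\left(M,r \right)} = \left(4 + 2\right) \left(\frac{4}{r} + 6\right) = 6 \left(6 + \frac{4}{r}\right) = 36 + \frac{24}{r}$)
$c{\left(f \right)} = - 5 \sqrt{f}$
$c^{2}{\left(l{\left(-2,6 \right)} \right)} = \left(- 5 \sqrt{36 + \frac{24}{6}}\right)^{2} = \left(- 5 \sqrt{36 + 24 \cdot \frac{1}{6}}\right)^{2} = \left(- 5 \sqrt{36 + 4}\right)^{2} = \left(- 5 \sqrt{40}\right)^{2} = \left(- 5 \cdot 2 \sqrt{10}\right)^{2} = \left(- 10 \sqrt{10}\right)^{2} = 1000$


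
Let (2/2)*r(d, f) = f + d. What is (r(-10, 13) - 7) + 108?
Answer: 104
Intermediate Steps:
r(d, f) = d + f (r(d, f) = f + d = d + f)
(r(-10, 13) - 7) + 108 = ((-10 + 13) - 7) + 108 = (3 - 7) + 108 = -4 + 108 = 104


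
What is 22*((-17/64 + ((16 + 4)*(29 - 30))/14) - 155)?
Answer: -772189/224 ≈ -3447.3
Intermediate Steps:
22*((-17/64 + ((16 + 4)*(29 - 30))/14) - 155) = 22*((-17*1/64 + (20*(-1))*(1/14)) - 155) = 22*((-17/64 - 20*1/14) - 155) = 22*((-17/64 - 10/7) - 155) = 22*(-759/448 - 155) = 22*(-70199/448) = -772189/224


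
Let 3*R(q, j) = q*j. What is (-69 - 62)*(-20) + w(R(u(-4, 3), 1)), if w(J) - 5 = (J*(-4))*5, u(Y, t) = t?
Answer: 2605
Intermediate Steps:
R(q, j) = j*q/3 (R(q, j) = (q*j)/3 = (j*q)/3 = j*q/3)
w(J) = 5 - 20*J (w(J) = 5 + (J*(-4))*5 = 5 - 4*J*5 = 5 - 20*J)
(-69 - 62)*(-20) + w(R(u(-4, 3), 1)) = (-69 - 62)*(-20) + (5 - 20*3/3) = -131*(-20) + (5 - 20*1) = 2620 + (5 - 20) = 2620 - 15 = 2605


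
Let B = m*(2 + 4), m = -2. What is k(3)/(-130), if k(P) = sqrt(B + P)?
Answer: -3*I/130 ≈ -0.023077*I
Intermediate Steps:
B = -12 (B = -2*(2 + 4) = -2*6 = -12)
k(P) = sqrt(-12 + P)
k(3)/(-130) = sqrt(-12 + 3)/(-130) = sqrt(-9)*(-1/130) = (3*I)*(-1/130) = -3*I/130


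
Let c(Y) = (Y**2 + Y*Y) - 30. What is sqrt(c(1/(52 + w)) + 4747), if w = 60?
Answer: 15*sqrt(262978)/112 ≈ 68.680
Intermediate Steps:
c(Y) = -30 + 2*Y**2 (c(Y) = (Y**2 + Y**2) - 30 = 2*Y**2 - 30 = -30 + 2*Y**2)
sqrt(c(1/(52 + w)) + 4747) = sqrt((-30 + 2*(1/(52 + 60))**2) + 4747) = sqrt((-30 + 2*(1/112)**2) + 4747) = sqrt((-30 + 2*(1/12544)) + 4747) = sqrt((-30 + 1/6272) + 4747) = sqrt(-188159/6272 + 4747) = sqrt(29585025/6272) = 15*sqrt(262978)/112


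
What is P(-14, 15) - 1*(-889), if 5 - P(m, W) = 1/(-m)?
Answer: 12515/14 ≈ 893.93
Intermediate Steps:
P(m, W) = 5 + 1/m (P(m, W) = 5 - 1/((-m)) = 5 - (-1)/m = 5 + 1/m)
P(-14, 15) - 1*(-889) = (5 + 1/(-14)) - 1*(-889) = (5 - 1/14) + 889 = 69/14 + 889 = 12515/14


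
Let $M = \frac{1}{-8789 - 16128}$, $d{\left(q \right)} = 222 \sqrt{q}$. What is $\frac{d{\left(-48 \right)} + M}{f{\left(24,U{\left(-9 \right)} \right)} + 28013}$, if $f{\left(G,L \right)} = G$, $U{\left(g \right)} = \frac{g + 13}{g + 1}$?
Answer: $- \frac{1}{698597929} + \frac{888 i \sqrt{3}}{28037} \approx -1.4314 \cdot 10^{-9} + 0.054858 i$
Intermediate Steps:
$U{\left(g \right)} = \frac{13 + g}{1 + g}$
$M = - \frac{1}{24917}$ ($M = \frac{1}{-24917} = - \frac{1}{24917} \approx -4.0133 \cdot 10^{-5}$)
$\frac{d{\left(-48 \right)} + M}{f{\left(24,U{\left(-9 \right)} \right)} + 28013} = \frac{222 \sqrt{-48} - \frac{1}{24917}}{24 + 28013} = \frac{222 \cdot 4 i \sqrt{3} - \frac{1}{24917}}{28037} = \left(888 i \sqrt{3} - \frac{1}{24917}\right) \frac{1}{28037} = \left(- \frac{1}{24917} + 888 i \sqrt{3}\right) \frac{1}{28037} = - \frac{1}{698597929} + \frac{888 i \sqrt{3}}{28037}$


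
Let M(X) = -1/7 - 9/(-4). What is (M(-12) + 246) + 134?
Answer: 10699/28 ≈ 382.11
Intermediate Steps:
M(X) = 59/28 (M(X) = -1*1/7 - 9*(-1/4) = -1/7 + 9/4 = 59/28)
(M(-12) + 246) + 134 = (59/28 + 246) + 134 = 6947/28 + 134 = 10699/28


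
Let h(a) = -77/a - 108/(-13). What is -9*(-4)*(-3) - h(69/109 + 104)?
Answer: -17135251/148265 ≈ -115.57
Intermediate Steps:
h(a) = 108/13 - 77/a (h(a) = -77/a - 108*(-1/13) = -77/a + 108/13 = 108/13 - 77/a)
-9*(-4)*(-3) - h(69/109 + 104) = -9*(-4)*(-3) - (108/13 - 77/(69/109 + 104)) = 36*(-3) - (108/13 - 77/(69*(1/109) + 104)) = -108 - (108/13 - 77/(69/109 + 104)) = -108 - (108/13 - 77/11405/109) = -108 - (108/13 - 77*109/11405) = -108 - (108/13 - 8393/11405) = -108 - 1*1122631/148265 = -108 - 1122631/148265 = -17135251/148265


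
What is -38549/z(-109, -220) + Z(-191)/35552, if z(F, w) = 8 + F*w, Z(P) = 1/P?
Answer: -65441096789/40722220704 ≈ -1.6070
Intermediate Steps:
-38549/z(-109, -220) + Z(-191)/35552 = -38549/(8 - 109*(-220)) + 1/(-191*35552) = -38549/(8 + 23980) - 1/191*1/35552 = -38549/23988 - 1/6790432 = -65441096789/40722220704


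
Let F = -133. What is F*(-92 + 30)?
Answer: 8246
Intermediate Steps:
F*(-92 + 30) = -133*(-92 + 30) = -133*(-62) = 8246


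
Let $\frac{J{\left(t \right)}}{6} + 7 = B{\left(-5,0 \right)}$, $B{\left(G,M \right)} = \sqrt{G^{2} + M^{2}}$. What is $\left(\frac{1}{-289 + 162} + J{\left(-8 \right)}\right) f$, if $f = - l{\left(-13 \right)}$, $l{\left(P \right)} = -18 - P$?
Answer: $- \frac{7625}{127} \approx -60.039$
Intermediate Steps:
$J{\left(t \right)} = -12$ ($J{\left(t \right)} = -42 + 6 \sqrt{\left(-5\right)^{2} + 0^{2}} = -42 + 6 \sqrt{25 + 0} = -42 + 6 \sqrt{25} = -42 + 6 \cdot 5 = -42 + 30 = -12$)
$f = 5$ ($f = - (-18 - -13) = - (-18 + 13) = \left(-1\right) \left(-5\right) = 5$)
$\left(\frac{1}{-289 + 162} + J{\left(-8 \right)}\right) f = \left(\frac{1}{-289 + 162} - 12\right) 5 = \left(\frac{1}{-127} - 12\right) 5 = \left(- \frac{1}{127} - 12\right) 5 = \left(- \frac{1525}{127}\right) 5 = - \frac{7625}{127}$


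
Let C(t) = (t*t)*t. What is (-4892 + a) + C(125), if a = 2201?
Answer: 1950434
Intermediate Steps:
C(t) = t³ (C(t) = t²*t = t³)
(-4892 + a) + C(125) = (-4892 + 2201) + 125³ = -2691 + 1953125 = 1950434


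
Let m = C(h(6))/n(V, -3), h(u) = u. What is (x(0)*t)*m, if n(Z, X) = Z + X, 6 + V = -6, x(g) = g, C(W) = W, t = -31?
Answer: 0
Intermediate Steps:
V = -12 (V = -6 - 6 = -12)
n(Z, X) = X + Z
m = -2/5 (m = 6/(-3 - 12) = 6/(-15) = 6*(-1/15) = -2/5 ≈ -0.40000)
(x(0)*t)*m = (0*(-31))*(-2/5) = 0*(-2/5) = 0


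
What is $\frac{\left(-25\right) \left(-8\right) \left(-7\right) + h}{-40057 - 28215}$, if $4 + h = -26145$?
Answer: $\frac{27549}{68272} \approx 0.40352$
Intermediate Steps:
$h = -26149$ ($h = -4 - 26145 = -26149$)
$\frac{\left(-25\right) \left(-8\right) \left(-7\right) + h}{-40057 - 28215} = \frac{\left(-25\right) \left(-8\right) \left(-7\right) - 26149}{-40057 - 28215} = \frac{200 \left(-7\right) - 26149}{-68272} = \left(-1400 - 26149\right) \left(- \frac{1}{68272}\right) = \left(-27549\right) \left(- \frac{1}{68272}\right) = \frac{27549}{68272}$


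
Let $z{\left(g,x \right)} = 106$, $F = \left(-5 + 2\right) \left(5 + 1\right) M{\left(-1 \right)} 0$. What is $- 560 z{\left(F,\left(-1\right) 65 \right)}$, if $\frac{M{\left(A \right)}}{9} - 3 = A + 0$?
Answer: $-59360$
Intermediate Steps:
$M{\left(A \right)} = 27 + 9 A$ ($M{\left(A \right)} = 27 + 9 \left(A + 0\right) = 27 + 9 A$)
$F = 0$ ($F = \left(-5 + 2\right) \left(5 + 1\right) \left(27 + 9 \left(-1\right)\right) 0 = \left(-3\right) 6 \left(27 - 9\right) 0 = \left(-18\right) 18 \cdot 0 = \left(-324\right) 0 = 0$)
$- 560 z{\left(F,\left(-1\right) 65 \right)} = - 560 \cdot 106 = \left(-1\right) 59360 = -59360$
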